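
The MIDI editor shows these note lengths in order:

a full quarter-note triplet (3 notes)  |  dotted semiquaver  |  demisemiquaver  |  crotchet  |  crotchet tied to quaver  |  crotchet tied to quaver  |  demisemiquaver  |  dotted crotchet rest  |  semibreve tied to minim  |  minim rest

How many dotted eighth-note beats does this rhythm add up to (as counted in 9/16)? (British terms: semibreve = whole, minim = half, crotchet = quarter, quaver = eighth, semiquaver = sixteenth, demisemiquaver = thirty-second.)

One dotted eighth-note beat = 6 thirty-second notes.
Each duration in thirty-second notes: a full quarter-note triplet (3 notes) (three triplet quarters span one half) = 16; dotted semiquaver = 3; demisemiquaver = 1; crotchet = 8; crotchet tied to quaver (crotchet + quaver) = 12; crotchet tied to quaver (crotchet + quaver) = 12; demisemiquaver = 1; dotted crotchet rest = 12; semibreve tied to minim (semibreve + minim) = 48; minim rest = 16.
Adding: 16 + 3 + 1 + 8 + 12 + 12 + 1 + 12 + 48 + 16 = 129.
129 ÷ 6 = 21.5 beats.

21.5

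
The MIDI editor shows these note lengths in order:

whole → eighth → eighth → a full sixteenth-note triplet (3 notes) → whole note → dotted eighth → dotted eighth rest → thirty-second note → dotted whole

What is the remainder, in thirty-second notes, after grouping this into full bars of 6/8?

One bar of 6/8 = 24 thirty-second notes.
Working in thirty-second notes: whole = 32; eighth = 4; eighth = 4; a full sixteenth-note triplet (3 notes) (three triplet sixteenths span one eighth) = 4; whole note = 32; dotted eighth = 6; dotted eighth rest = 6; thirty-second note = 1; dotted whole = 48.
Adding: 32 + 4 + 4 + 4 + 32 + 6 + 6 + 1 + 48 = 137.
137 ÷ 24 = 5 complete bars with 17 thirty-second notes remaining.

17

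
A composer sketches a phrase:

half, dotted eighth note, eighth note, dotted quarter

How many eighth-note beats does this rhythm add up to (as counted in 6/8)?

One eighth-note beat = 2 sixteenth notes.
Express everything in sixteenth notes: half = 8; dotted eighth note = 3; eighth note = 2; dotted quarter = 6.
Altogether 8 + 3 + 2 + 6 = 19.
19 ÷ 2 = 9.5 beats.

9.5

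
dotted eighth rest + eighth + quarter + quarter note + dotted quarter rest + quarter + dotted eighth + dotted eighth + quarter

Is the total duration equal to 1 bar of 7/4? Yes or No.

One bar of 7/4 = 28 sixteenth notes.
Convert each value to sixteenth notes: dotted eighth rest = 3; eighth = 2; quarter = 4; quarter note = 4; dotted quarter rest = 6; quarter = 4; dotted eighth = 3; dotted eighth = 3; quarter = 4.
Sum: 3 + 2 + 4 + 4 + 6 + 4 + 3 + 3 + 4 = 33.
33 exceeds 28, so the answer is No.

No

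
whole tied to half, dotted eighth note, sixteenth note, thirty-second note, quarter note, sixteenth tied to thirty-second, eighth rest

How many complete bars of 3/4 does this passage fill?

One bar of 3/4 = 24 thirty-second notes.
Express everything in thirty-second notes: whole tied to half (whole + half) = 48; dotted eighth note = 6; sixteenth note = 2; thirty-second note = 1; quarter note = 8; sixteenth tied to thirty-second (sixteenth + thirty-second) = 3; eighth rest = 4.
Adding: 48 + 6 + 2 + 1 + 8 + 3 + 4 = 72.
72 ÷ 24 = 3 complete bars with 0 left over.

3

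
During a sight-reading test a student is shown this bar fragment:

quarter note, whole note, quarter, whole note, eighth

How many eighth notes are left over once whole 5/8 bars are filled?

1

One bar of 5/8 = 5 eighth notes.
Working in eighth notes: quarter note = 2; whole note = 8; quarter = 2; whole note = 8; eighth = 1.
Adding: 2 + 8 + 2 + 8 + 1 = 21.
21 ÷ 5 = 4 complete bars with 1 eighth note remaining.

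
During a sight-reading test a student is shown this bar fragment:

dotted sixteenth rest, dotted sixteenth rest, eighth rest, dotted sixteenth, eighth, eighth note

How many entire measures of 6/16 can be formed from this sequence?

One bar of 6/16 = 12 thirty-second notes.
In thirty-second notes: dotted sixteenth rest = 3; dotted sixteenth rest = 3; eighth rest = 4; dotted sixteenth = 3; eighth = 4; eighth note = 4.
Altogether 3 + 3 + 4 + 3 + 4 + 4 = 21.
21 ÷ 12 = 1 complete bar with 9 left over.

1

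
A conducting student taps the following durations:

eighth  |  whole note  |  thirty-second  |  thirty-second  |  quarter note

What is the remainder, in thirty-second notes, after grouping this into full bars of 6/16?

One bar of 6/16 = 12 thirty-second notes.
Express everything in thirty-second notes: eighth = 4; whole note = 32; thirty-second = 1; thirty-second = 1; quarter note = 8.
Sum: 4 + 32 + 1 + 1 + 8 = 46.
46 ÷ 12 = 3 complete bars with 10 thirty-second notes remaining.

10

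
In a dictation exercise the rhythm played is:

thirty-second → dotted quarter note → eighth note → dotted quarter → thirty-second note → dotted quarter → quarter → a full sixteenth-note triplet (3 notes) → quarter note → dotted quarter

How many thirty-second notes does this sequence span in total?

74

Working in thirty-second notes: thirty-second = 1; dotted quarter note = 12; eighth note = 4; dotted quarter = 12; thirty-second note = 1; dotted quarter = 12; quarter = 8; a full sixteenth-note triplet (3 notes) (three triplet sixteenths span one eighth) = 4; quarter note = 8; dotted quarter = 12.
Total: 1 + 12 + 4 + 12 + 1 + 12 + 8 + 4 + 8 + 12 = 74 thirty-second notes.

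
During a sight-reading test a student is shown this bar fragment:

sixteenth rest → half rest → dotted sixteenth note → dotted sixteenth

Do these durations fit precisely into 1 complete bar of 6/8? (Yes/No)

Yes

One bar of 6/8 = 24 thirty-second notes.
Each duration in thirty-second notes: sixteenth rest = 2; half rest = 16; dotted sixteenth note = 3; dotted sixteenth = 3.
Total: 2 + 16 + 3 + 3 = 24.
24 equals 24, so the answer is Yes.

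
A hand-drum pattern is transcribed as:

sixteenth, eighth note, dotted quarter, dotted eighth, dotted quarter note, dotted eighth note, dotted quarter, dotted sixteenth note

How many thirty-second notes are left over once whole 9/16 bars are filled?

3

One bar of 9/16 = 18 thirty-second notes.
In thirty-second notes: sixteenth = 2; eighth note = 4; dotted quarter = 12; dotted eighth = 6; dotted quarter note = 12; dotted eighth note = 6; dotted quarter = 12; dotted sixteenth note = 3.
Adding: 2 + 4 + 12 + 6 + 12 + 6 + 12 + 3 = 57.
57 ÷ 18 = 3 complete bars with 3 thirty-second notes remaining.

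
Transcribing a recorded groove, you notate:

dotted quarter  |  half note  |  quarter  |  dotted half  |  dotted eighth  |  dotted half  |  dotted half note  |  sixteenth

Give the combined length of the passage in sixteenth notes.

58

Working in sixteenth notes: dotted quarter = 6; half note = 8; quarter = 4; dotted half = 12; dotted eighth = 3; dotted half = 12; dotted half note = 12; sixteenth = 1.
Sum: 6 + 8 + 4 + 12 + 3 + 12 + 12 + 1 = 58 sixteenth notes.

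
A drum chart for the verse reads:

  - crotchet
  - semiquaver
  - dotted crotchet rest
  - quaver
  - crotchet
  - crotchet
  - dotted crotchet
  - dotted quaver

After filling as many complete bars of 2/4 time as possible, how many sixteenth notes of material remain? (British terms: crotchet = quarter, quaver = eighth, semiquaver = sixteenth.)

One bar of 2/4 = 8 sixteenth notes.
Each duration in sixteenth notes: crotchet = 4; semiquaver = 1; dotted crotchet rest = 6; quaver = 2; crotchet = 4; crotchet = 4; dotted crotchet = 6; dotted quaver = 3.
Sum: 4 + 1 + 6 + 2 + 4 + 4 + 6 + 3 = 30.
30 ÷ 8 = 3 complete bars with 6 sixteenth notes remaining.

6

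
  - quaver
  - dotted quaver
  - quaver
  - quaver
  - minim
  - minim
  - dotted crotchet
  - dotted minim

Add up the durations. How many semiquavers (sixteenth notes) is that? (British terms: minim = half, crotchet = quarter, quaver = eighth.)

43

Convert each value to sixteenth notes: quaver = 2; dotted quaver = 3; quaver = 2; quaver = 2; minim = 8; minim = 8; dotted crotchet = 6; dotted minim = 12.
Total: 2 + 3 + 2 + 2 + 8 + 8 + 6 + 12 = 43 sixteenth notes.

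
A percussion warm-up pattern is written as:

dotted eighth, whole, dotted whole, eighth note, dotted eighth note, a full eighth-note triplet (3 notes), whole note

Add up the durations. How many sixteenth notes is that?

Working in sixteenth notes: dotted eighth = 3; whole = 16; dotted whole = 24; eighth note = 2; dotted eighth note = 3; a full eighth-note triplet (3 notes) (three triplet eighths span one quarter) = 4; whole note = 16.
Adding: 3 + 16 + 24 + 2 + 3 + 4 + 16 = 68 sixteenth notes.

68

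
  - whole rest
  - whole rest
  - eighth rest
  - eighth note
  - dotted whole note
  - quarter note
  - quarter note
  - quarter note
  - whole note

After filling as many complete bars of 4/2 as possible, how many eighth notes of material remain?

One bar of 4/2 = 16 eighth notes.
Express everything in eighth notes: whole rest = 8; whole rest = 8; eighth rest = 1; eighth note = 1; dotted whole note = 12; quarter note = 2; quarter note = 2; quarter note = 2; whole note = 8.
Total: 8 + 8 + 1 + 1 + 12 + 2 + 2 + 2 + 8 = 44.
44 ÷ 16 = 2 complete bars with 12 eighth notes remaining.

12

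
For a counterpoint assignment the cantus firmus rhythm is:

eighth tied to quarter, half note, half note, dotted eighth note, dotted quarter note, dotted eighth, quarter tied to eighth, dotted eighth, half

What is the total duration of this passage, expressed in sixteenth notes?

Working in sixteenth notes: eighth tied to quarter (eighth + quarter) = 6; half note = 8; half note = 8; dotted eighth note = 3; dotted quarter note = 6; dotted eighth = 3; quarter tied to eighth (quarter + eighth) = 6; dotted eighth = 3; half = 8.
Adding: 6 + 8 + 8 + 3 + 6 + 3 + 6 + 3 + 8 = 51 sixteenth notes.

51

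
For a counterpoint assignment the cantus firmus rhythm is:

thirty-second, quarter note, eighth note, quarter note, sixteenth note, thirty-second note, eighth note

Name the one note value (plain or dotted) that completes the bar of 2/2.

The bar of 2/2 = 32 thirty-second notes.
Working in thirty-second notes: thirty-second = 1; quarter note = 8; eighth note = 4; quarter note = 8; sixteenth note = 2; thirty-second note = 1; eighth note = 4.
Sum: 1 + 8 + 4 + 8 + 2 + 1 + 4 = 28.
Remaining: 32 − 28 = 4 thirty-second notes, which is a eighth note.

eighth note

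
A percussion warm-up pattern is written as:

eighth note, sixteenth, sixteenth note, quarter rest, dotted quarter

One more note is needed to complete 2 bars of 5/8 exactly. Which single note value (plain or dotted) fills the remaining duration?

2 bars of 5/8 = 20 sixteenth notes.
In sixteenth notes: eighth note = 2; sixteenth = 1; sixteenth note = 1; quarter rest = 4; dotted quarter = 6.
Sum: 2 + 1 + 1 + 4 + 6 = 14.
Remaining: 20 − 14 = 6 sixteenth notes, which is a dotted quarter note.

dotted quarter note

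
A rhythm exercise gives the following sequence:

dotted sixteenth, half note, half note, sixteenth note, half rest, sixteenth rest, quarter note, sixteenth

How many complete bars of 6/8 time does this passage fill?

One bar of 6/8 = 24 thirty-second notes.
In thirty-second notes: dotted sixteenth = 3; half note = 16; half note = 16; sixteenth note = 2; half rest = 16; sixteenth rest = 2; quarter note = 8; sixteenth = 2.
Adding: 3 + 16 + 16 + 2 + 16 + 2 + 8 + 2 = 65.
65 ÷ 24 = 2 complete bars with 17 left over.

2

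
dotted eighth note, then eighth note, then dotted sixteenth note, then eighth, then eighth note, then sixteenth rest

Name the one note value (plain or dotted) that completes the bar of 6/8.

The bar of 6/8 = 24 thirty-second notes.
Express everything in thirty-second notes: dotted eighth note = 6; eighth note = 4; dotted sixteenth note = 3; eighth = 4; eighth note = 4; sixteenth rest = 2.
Altogether 6 + 4 + 3 + 4 + 4 + 2 = 23.
Remaining: 24 − 23 = 1 thirty-second note, which is a thirty-second note.

thirty-second note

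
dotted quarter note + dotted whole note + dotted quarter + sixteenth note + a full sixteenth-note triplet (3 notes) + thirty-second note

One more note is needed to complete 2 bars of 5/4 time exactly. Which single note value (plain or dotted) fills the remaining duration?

thirty-second note

2 bars of 5/4 = 80 thirty-second notes.
Convert each value to thirty-second notes: dotted quarter note = 12; dotted whole note = 48; dotted quarter = 12; sixteenth note = 2; a full sixteenth-note triplet (3 notes) (three triplet sixteenths span one eighth) = 4; thirty-second note = 1.
Altogether 12 + 48 + 12 + 2 + 4 + 1 = 79.
Remaining: 80 − 79 = 1 thirty-second note, which is a thirty-second note.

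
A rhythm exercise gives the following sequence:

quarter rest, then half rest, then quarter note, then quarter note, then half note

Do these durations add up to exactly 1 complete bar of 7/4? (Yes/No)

Yes

One bar of 7/4 = 7 quarter notes.
Convert each value to quarter notes: quarter rest = 1; half rest = 2; quarter note = 1; quarter note = 1; half note = 2.
Altogether 1 + 2 + 1 + 1 + 2 = 7.
7 equals 7, so the answer is Yes.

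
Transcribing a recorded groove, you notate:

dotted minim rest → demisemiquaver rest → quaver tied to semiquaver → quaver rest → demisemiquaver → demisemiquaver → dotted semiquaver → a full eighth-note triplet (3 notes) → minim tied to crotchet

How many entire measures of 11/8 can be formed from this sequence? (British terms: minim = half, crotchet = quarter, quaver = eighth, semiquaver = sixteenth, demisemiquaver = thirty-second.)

One bar of 11/8 = 44 thirty-second notes.
Working in thirty-second notes: dotted minim rest = 24; demisemiquaver rest = 1; quaver tied to semiquaver (quaver + semiquaver) = 6; quaver rest = 4; demisemiquaver = 1; demisemiquaver = 1; dotted semiquaver = 3; a full eighth-note triplet (3 notes) (three triplet eighths span one quarter) = 8; minim tied to crotchet (minim + crotchet) = 24.
Altogether 24 + 1 + 6 + 4 + 1 + 1 + 3 + 8 + 24 = 72.
72 ÷ 44 = 1 complete bar with 28 left over.

1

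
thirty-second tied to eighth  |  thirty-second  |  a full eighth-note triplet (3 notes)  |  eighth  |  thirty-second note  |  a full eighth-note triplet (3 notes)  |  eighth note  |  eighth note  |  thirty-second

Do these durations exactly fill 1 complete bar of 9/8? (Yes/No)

Yes

One bar of 9/8 = 36 thirty-second notes.
Working in thirty-second notes: thirty-second tied to eighth (thirty-second + eighth) = 5; thirty-second = 1; a full eighth-note triplet (3 notes) (three triplet eighths span one quarter) = 8; eighth = 4; thirty-second note = 1; a full eighth-note triplet (3 notes) (three triplet eighths span one quarter) = 8; eighth note = 4; eighth note = 4; thirty-second = 1.
Adding: 5 + 1 + 8 + 4 + 1 + 8 + 4 + 4 + 1 = 36.
36 equals 36, so the answer is Yes.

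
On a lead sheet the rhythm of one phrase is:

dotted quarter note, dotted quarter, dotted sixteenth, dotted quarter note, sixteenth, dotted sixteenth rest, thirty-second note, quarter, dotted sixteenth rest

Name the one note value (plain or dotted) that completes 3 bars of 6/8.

half note

3 bars of 6/8 = 72 thirty-second notes.
Express everything in thirty-second notes: dotted quarter note = 12; dotted quarter = 12; dotted sixteenth = 3; dotted quarter note = 12; sixteenth = 2; dotted sixteenth rest = 3; thirty-second note = 1; quarter = 8; dotted sixteenth rest = 3.
Altogether 12 + 12 + 3 + 12 + 2 + 3 + 1 + 8 + 3 = 56.
Remaining: 72 − 56 = 16 thirty-second notes, which is a half note.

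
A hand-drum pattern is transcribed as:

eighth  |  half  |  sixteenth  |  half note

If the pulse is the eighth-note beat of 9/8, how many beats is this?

9.5

One eighth-note beat = 2 sixteenth notes.
In sixteenth notes: eighth = 2; half = 8; sixteenth = 1; half note = 8.
Total: 2 + 8 + 1 + 8 = 19.
19 ÷ 2 = 9.5 beats.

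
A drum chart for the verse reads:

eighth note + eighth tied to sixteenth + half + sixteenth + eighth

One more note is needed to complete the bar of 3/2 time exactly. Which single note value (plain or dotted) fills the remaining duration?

half note

The bar of 3/2 = 24 sixteenth notes.
Convert each value to sixteenth notes: eighth note = 2; eighth tied to sixteenth (eighth + sixteenth) = 3; half = 8; sixteenth = 1; eighth = 2.
Total: 2 + 3 + 8 + 1 + 2 = 16.
Remaining: 24 − 16 = 8 sixteenth notes, which is a half note.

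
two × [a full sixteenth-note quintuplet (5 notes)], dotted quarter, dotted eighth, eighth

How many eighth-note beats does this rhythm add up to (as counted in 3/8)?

9.5

One eighth-note beat = 2 sixteenth notes.
In sixteenth notes: a full sixteenth-note quintuplet (5 notes) (five quintuplet sixteenths span one quarter) = 4; a full sixteenth-note quintuplet (5 notes) (five quintuplet sixteenths span one quarter) = 4; dotted quarter = 6; dotted eighth = 3; eighth = 2.
Sum: 4 + 4 + 6 + 3 + 2 = 19.
19 ÷ 2 = 9.5 beats.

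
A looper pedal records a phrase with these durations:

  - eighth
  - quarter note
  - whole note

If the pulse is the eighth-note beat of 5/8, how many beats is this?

11

One eighth-note beat = 2 sixteenth notes.
In sixteenth notes: eighth = 2; quarter note = 4; whole note = 16.
Altogether 2 + 4 + 16 = 22.
22 ÷ 2 = 11 beats.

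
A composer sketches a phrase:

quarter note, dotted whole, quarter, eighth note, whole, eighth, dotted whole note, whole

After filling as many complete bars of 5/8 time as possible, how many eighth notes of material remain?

1

One bar of 5/8 = 5 eighth notes.
In eighth notes: quarter note = 2; dotted whole = 12; quarter = 2; eighth note = 1; whole = 8; eighth = 1; dotted whole note = 12; whole = 8.
Altogether 2 + 12 + 2 + 1 + 8 + 1 + 12 + 8 = 46.
46 ÷ 5 = 9 complete bars with 1 eighth note remaining.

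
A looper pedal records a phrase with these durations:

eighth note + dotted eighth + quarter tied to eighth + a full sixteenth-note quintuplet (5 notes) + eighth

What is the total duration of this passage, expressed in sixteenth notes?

17

Convert each value to sixteenth notes: eighth note = 2; dotted eighth = 3; quarter tied to eighth (quarter + eighth) = 6; a full sixteenth-note quintuplet (5 notes) (five quintuplet sixteenths span one quarter) = 4; eighth = 2.
Total: 2 + 3 + 6 + 4 + 2 = 17 sixteenth notes.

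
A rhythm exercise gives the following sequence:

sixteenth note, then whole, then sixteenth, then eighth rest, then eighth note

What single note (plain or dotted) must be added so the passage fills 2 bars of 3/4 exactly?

eighth note

2 bars of 3/4 = 24 sixteenth notes.
In sixteenth notes: sixteenth note = 1; whole = 16; sixteenth = 1; eighth rest = 2; eighth note = 2.
Altogether 1 + 16 + 1 + 2 + 2 = 22.
Remaining: 24 − 22 = 2 sixteenth notes, which is a eighth note.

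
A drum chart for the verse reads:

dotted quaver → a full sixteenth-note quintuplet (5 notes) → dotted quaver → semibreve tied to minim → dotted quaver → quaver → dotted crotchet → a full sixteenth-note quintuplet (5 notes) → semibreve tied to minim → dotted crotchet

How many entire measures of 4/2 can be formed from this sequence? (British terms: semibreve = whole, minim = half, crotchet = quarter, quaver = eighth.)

2

One bar of 4/2 = 32 sixteenth notes.
Convert each value to sixteenth notes: dotted quaver = 3; a full sixteenth-note quintuplet (5 notes) (five quintuplet sixteenths span one quarter) = 4; dotted quaver = 3; semibreve tied to minim (semibreve + minim) = 24; dotted quaver = 3; quaver = 2; dotted crotchet = 6; a full sixteenth-note quintuplet (5 notes) (five quintuplet sixteenths span one quarter) = 4; semibreve tied to minim (semibreve + minim) = 24; dotted crotchet = 6.
Total: 3 + 4 + 3 + 24 + 3 + 2 + 6 + 4 + 24 + 6 = 79.
79 ÷ 32 = 2 complete bars with 15 left over.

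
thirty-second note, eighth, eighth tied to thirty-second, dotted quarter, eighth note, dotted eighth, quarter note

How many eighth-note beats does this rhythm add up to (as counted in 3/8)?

One eighth-note beat = 4 thirty-second notes.
Convert each value to thirty-second notes: thirty-second note = 1; eighth = 4; eighth tied to thirty-second (eighth + thirty-second) = 5; dotted quarter = 12; eighth note = 4; dotted eighth = 6; quarter note = 8.
Sum: 1 + 4 + 5 + 12 + 4 + 6 + 8 = 40.
40 ÷ 4 = 10 beats.

10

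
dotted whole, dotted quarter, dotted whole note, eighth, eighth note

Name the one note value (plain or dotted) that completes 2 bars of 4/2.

dotted quarter note

2 bars of 4/2 = 32 eighth notes.
Express everything in eighth notes: dotted whole = 12; dotted quarter = 3; dotted whole note = 12; eighth = 1; eighth note = 1.
Sum: 12 + 3 + 12 + 1 + 1 = 29.
Remaining: 32 − 29 = 3 eighth notes, which is a dotted quarter note.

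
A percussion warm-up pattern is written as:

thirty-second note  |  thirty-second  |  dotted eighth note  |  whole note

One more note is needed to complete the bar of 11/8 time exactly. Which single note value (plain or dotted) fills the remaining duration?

eighth note

The bar of 11/8 = 44 thirty-second notes.
In thirty-second notes: thirty-second note = 1; thirty-second = 1; dotted eighth note = 6; whole note = 32.
Adding: 1 + 1 + 6 + 32 = 40.
Remaining: 44 − 40 = 4 thirty-second notes, which is a eighth note.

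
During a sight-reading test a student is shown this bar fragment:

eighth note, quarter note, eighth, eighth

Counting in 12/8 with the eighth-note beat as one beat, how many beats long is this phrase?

One eighth-note beat = 2 sixteenth notes.
In sixteenth notes: eighth note = 2; quarter note = 4; eighth = 2; eighth = 2.
Adding: 2 + 4 + 2 + 2 = 10.
10 ÷ 2 = 5 beats.

5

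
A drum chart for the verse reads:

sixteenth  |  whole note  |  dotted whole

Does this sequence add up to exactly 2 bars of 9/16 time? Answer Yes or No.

One bar of 9/16 = 9 sixteenth notes, so 2 bars = 18.
Working in sixteenth notes: sixteenth = 1; whole note = 16; dotted whole = 24.
Total: 1 + 16 + 24 = 41.
41 exceeds 18, so the answer is No.

No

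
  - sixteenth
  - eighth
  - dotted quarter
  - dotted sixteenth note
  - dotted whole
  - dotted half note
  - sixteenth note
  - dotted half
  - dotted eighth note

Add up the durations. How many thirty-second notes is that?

125

Convert each value to thirty-second notes: sixteenth = 2; eighth = 4; dotted quarter = 12; dotted sixteenth note = 3; dotted whole = 48; dotted half note = 24; sixteenth note = 2; dotted half = 24; dotted eighth note = 6.
Sum: 2 + 4 + 12 + 3 + 48 + 24 + 2 + 24 + 6 = 125 thirty-second notes.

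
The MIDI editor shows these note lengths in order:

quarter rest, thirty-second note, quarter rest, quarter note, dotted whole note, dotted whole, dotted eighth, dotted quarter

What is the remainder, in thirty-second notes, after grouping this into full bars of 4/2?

One bar of 4/2 = 64 thirty-second notes.
Convert each value to thirty-second notes: quarter rest = 8; thirty-second note = 1; quarter rest = 8; quarter note = 8; dotted whole note = 48; dotted whole = 48; dotted eighth = 6; dotted quarter = 12.
Adding: 8 + 1 + 8 + 8 + 48 + 48 + 6 + 12 = 139.
139 ÷ 64 = 2 complete bars with 11 thirty-second notes remaining.

11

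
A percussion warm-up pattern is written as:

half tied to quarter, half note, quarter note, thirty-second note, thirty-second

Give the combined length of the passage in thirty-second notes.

Each duration in thirty-second notes: half tied to quarter (half + quarter) = 24; half note = 16; quarter note = 8; thirty-second note = 1; thirty-second = 1.
Total: 24 + 16 + 8 + 1 + 1 = 50 thirty-second notes.

50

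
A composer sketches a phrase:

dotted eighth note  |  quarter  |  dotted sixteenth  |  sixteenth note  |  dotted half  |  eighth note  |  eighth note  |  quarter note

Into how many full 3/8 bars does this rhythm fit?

One bar of 3/8 = 12 thirty-second notes.
Convert each value to thirty-second notes: dotted eighth note = 6; quarter = 8; dotted sixteenth = 3; sixteenth note = 2; dotted half = 24; eighth note = 4; eighth note = 4; quarter note = 8.
Sum: 6 + 8 + 3 + 2 + 24 + 4 + 4 + 8 = 59.
59 ÷ 12 = 4 complete bars with 11 left over.

4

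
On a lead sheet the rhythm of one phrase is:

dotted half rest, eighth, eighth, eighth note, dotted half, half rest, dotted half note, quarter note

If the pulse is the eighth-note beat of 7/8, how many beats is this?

27

One eighth-note beat = 2 sixteenth notes.
In sixteenth notes: dotted half rest = 12; eighth = 2; eighth = 2; eighth note = 2; dotted half = 12; half rest = 8; dotted half note = 12; quarter note = 4.
Total: 12 + 2 + 2 + 2 + 12 + 8 + 12 + 4 = 54.
54 ÷ 2 = 27 beats.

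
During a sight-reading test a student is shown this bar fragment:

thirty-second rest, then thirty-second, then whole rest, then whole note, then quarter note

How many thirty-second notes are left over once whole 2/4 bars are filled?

10

One bar of 2/4 = 16 thirty-second notes.
In thirty-second notes: thirty-second rest = 1; thirty-second = 1; whole rest = 32; whole note = 32; quarter note = 8.
Altogether 1 + 1 + 32 + 32 + 8 = 74.
74 ÷ 16 = 4 complete bars with 10 thirty-second notes remaining.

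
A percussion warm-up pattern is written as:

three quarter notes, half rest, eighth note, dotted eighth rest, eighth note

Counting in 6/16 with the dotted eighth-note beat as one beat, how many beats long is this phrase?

One dotted eighth-note beat = 3 sixteenth notes.
In sixteenth notes: quarter note = 4; quarter note = 4; quarter note = 4; half rest = 8; eighth note = 2; dotted eighth rest = 3; eighth note = 2.
Altogether 4 + 4 + 4 + 8 + 2 + 3 + 2 = 27.
27 ÷ 3 = 9 beats.

9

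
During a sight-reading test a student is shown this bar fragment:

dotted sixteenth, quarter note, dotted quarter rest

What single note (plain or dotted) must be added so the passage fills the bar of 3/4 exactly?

The bar of 3/4 = 24 thirty-second notes.
In thirty-second notes: dotted sixteenth = 3; quarter note = 8; dotted quarter rest = 12.
Sum: 3 + 8 + 12 = 23.
Remaining: 24 − 23 = 1 thirty-second note, which is a thirty-second note.

thirty-second note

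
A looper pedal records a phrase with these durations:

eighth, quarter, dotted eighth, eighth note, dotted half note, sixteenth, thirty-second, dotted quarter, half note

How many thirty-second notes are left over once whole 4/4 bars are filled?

One bar of 4/4 = 32 thirty-second notes.
Working in thirty-second notes: eighth = 4; quarter = 8; dotted eighth = 6; eighth note = 4; dotted half note = 24; sixteenth = 2; thirty-second = 1; dotted quarter = 12; half note = 16.
Altogether 4 + 8 + 6 + 4 + 24 + 2 + 1 + 12 + 16 = 77.
77 ÷ 32 = 2 complete bars with 13 thirty-second notes remaining.

13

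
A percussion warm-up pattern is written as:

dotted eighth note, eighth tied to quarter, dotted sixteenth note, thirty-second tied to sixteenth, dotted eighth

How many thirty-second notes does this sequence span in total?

30

Convert each value to thirty-second notes: dotted eighth note = 6; eighth tied to quarter (eighth + quarter) = 12; dotted sixteenth note = 3; thirty-second tied to sixteenth (thirty-second + sixteenth) = 3; dotted eighth = 6.
Total: 6 + 12 + 3 + 3 + 6 = 30 thirty-second notes.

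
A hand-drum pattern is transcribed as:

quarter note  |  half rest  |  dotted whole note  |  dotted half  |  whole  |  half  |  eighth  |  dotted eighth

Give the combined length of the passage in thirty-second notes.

Working in thirty-second notes: quarter note = 8; half rest = 16; dotted whole note = 48; dotted half = 24; whole = 32; half = 16; eighth = 4; dotted eighth = 6.
Altogether 8 + 16 + 48 + 24 + 32 + 16 + 4 + 6 = 154 thirty-second notes.

154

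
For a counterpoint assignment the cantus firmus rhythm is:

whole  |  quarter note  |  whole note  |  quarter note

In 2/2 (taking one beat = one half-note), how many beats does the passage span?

One half-note beat = 2 quarter notes.
Convert each value to quarter notes: whole = 4; quarter note = 1; whole note = 4; quarter note = 1.
Adding: 4 + 1 + 4 + 1 = 10.
10 ÷ 2 = 5 beats.

5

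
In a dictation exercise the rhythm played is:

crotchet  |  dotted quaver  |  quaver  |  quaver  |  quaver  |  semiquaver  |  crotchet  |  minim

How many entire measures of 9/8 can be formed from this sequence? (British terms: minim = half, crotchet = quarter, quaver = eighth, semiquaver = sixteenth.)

1

One bar of 9/8 = 18 sixteenth notes.
Working in sixteenth notes: crotchet = 4; dotted quaver = 3; quaver = 2; quaver = 2; quaver = 2; semiquaver = 1; crotchet = 4; minim = 8.
Sum: 4 + 3 + 2 + 2 + 2 + 1 + 4 + 8 = 26.
26 ÷ 18 = 1 complete bar with 8 left over.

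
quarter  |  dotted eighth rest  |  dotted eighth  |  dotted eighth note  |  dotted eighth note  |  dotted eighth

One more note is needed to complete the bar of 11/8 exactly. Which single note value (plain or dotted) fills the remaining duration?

dotted eighth note

The bar of 11/8 = 22 sixteenth notes.
Convert each value to sixteenth notes: quarter = 4; dotted eighth rest = 3; dotted eighth = 3; dotted eighth note = 3; dotted eighth note = 3; dotted eighth = 3.
Adding: 4 + 3 + 3 + 3 + 3 + 3 = 19.
Remaining: 22 − 19 = 3 sixteenth notes, which is a dotted eighth note.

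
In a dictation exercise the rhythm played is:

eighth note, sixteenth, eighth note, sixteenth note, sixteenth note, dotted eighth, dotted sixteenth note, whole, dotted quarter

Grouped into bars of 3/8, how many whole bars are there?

5

One bar of 3/8 = 12 thirty-second notes.
Express everything in thirty-second notes: eighth note = 4; sixteenth = 2; eighth note = 4; sixteenth note = 2; sixteenth note = 2; dotted eighth = 6; dotted sixteenth note = 3; whole = 32; dotted quarter = 12.
Total: 4 + 2 + 4 + 2 + 2 + 6 + 3 + 32 + 12 = 67.
67 ÷ 12 = 5 complete bars with 7 left over.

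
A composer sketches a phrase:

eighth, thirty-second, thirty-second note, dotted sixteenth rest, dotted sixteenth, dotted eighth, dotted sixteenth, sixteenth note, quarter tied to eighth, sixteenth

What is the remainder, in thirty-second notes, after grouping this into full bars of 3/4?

One bar of 3/4 = 24 thirty-second notes.
Working in thirty-second notes: eighth = 4; thirty-second = 1; thirty-second note = 1; dotted sixteenth rest = 3; dotted sixteenth = 3; dotted eighth = 6; dotted sixteenth = 3; sixteenth note = 2; quarter tied to eighth (quarter + eighth) = 12; sixteenth = 2.
Altogether 4 + 1 + 1 + 3 + 3 + 6 + 3 + 2 + 12 + 2 = 37.
37 ÷ 24 = 1 complete bar with 13 thirty-second notes remaining.

13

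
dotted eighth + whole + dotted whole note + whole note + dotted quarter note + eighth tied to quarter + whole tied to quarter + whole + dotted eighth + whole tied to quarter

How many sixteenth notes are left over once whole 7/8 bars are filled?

One bar of 7/8 = 14 sixteenth notes.
Working in sixteenth notes: dotted eighth = 3; whole = 16; dotted whole note = 24; whole note = 16; dotted quarter note = 6; eighth tied to quarter (eighth + quarter) = 6; whole tied to quarter (whole + quarter) = 20; whole = 16; dotted eighth = 3; whole tied to quarter (whole + quarter) = 20.
Adding: 3 + 16 + 24 + 16 + 6 + 6 + 20 + 16 + 3 + 20 = 130.
130 ÷ 14 = 9 complete bars with 4 sixteenth notes remaining.

4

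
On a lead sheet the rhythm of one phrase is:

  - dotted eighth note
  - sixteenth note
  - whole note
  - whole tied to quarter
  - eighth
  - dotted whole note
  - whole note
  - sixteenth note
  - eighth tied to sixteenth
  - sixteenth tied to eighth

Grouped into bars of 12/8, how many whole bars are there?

One bar of 12/8 = 24 sixteenth notes.
Express everything in sixteenth notes: dotted eighth note = 3; sixteenth note = 1; whole note = 16; whole tied to quarter (whole + quarter) = 20; eighth = 2; dotted whole note = 24; whole note = 16; sixteenth note = 1; eighth tied to sixteenth (eighth + sixteenth) = 3; sixteenth tied to eighth (sixteenth + eighth) = 3.
Sum: 3 + 1 + 16 + 20 + 2 + 24 + 16 + 1 + 3 + 3 = 89.
89 ÷ 24 = 3 complete bars with 17 left over.

3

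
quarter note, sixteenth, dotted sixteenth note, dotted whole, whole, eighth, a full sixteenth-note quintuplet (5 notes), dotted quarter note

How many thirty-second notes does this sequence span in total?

117

Each duration in thirty-second notes: quarter note = 8; sixteenth = 2; dotted sixteenth note = 3; dotted whole = 48; whole = 32; eighth = 4; a full sixteenth-note quintuplet (5 notes) (five quintuplet sixteenths span one quarter) = 8; dotted quarter note = 12.
Altogether 8 + 2 + 3 + 48 + 32 + 4 + 8 + 12 = 117 thirty-second notes.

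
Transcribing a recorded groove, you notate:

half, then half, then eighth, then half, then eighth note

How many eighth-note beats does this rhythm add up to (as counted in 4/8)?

One eighth-note beat = 2 sixteenth notes.
In sixteenth notes: half = 8; half = 8; eighth = 2; half = 8; eighth note = 2.
Adding: 8 + 8 + 2 + 8 + 2 = 28.
28 ÷ 2 = 14 beats.

14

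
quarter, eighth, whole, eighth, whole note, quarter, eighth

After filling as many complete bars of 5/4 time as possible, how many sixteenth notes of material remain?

One bar of 5/4 = 10 eighth notes.
In eighth notes: quarter = 2; eighth = 1; whole = 8; eighth = 1; whole note = 8; quarter = 2; eighth = 1.
Altogether 2 + 1 + 8 + 1 + 8 + 2 + 1 = 23.
23 ÷ 10 = 2 complete bars with 3 eighth notes remaining = 6 sixteenth notes.

6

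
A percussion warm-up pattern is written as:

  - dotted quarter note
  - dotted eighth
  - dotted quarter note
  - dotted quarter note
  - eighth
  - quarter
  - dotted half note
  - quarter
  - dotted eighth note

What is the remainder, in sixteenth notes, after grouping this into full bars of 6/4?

22

One bar of 6/4 = 24 sixteenth notes.
Express everything in sixteenth notes: dotted quarter note = 6; dotted eighth = 3; dotted quarter note = 6; dotted quarter note = 6; eighth = 2; quarter = 4; dotted half note = 12; quarter = 4; dotted eighth note = 3.
Sum: 6 + 3 + 6 + 6 + 2 + 4 + 12 + 4 + 3 = 46.
46 ÷ 24 = 1 complete bar with 22 sixteenth notes remaining.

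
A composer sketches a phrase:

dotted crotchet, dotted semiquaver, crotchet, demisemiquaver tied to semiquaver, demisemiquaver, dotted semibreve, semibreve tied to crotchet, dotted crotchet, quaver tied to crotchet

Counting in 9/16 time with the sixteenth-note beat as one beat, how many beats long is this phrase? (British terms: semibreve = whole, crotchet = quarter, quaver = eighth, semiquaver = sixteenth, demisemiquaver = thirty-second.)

One sixteenth-note beat = 2 thirty-second notes.
In thirty-second notes: dotted crotchet = 12; dotted semiquaver = 3; crotchet = 8; demisemiquaver tied to semiquaver (demisemiquaver + semiquaver) = 3; demisemiquaver = 1; dotted semibreve = 48; semibreve tied to crotchet (semibreve + crotchet) = 40; dotted crotchet = 12; quaver tied to crotchet (quaver + crotchet) = 12.
Adding: 12 + 3 + 8 + 3 + 1 + 48 + 40 + 12 + 12 = 139.
139 ÷ 2 = 69.5 beats.

69.5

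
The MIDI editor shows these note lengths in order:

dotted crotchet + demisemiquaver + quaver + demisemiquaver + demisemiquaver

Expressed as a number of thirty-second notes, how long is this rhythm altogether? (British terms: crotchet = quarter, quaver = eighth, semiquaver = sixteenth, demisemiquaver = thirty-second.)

Each duration in thirty-second notes: dotted crotchet = 12; demisemiquaver = 1; quaver = 4; demisemiquaver = 1; demisemiquaver = 1.
Sum: 12 + 1 + 4 + 1 + 1 = 19 thirty-second notes.

19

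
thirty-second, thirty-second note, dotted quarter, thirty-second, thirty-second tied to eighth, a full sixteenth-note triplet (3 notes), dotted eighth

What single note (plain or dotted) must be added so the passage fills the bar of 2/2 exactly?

sixteenth note

The bar of 2/2 = 32 thirty-second notes.
Working in thirty-second notes: thirty-second = 1; thirty-second note = 1; dotted quarter = 12; thirty-second = 1; thirty-second tied to eighth (thirty-second + eighth) = 5; a full sixteenth-note triplet (3 notes) (three triplet sixteenths span one eighth) = 4; dotted eighth = 6.
Sum: 1 + 1 + 12 + 1 + 5 + 4 + 6 = 30.
Remaining: 32 − 30 = 2 thirty-second notes, which is a sixteenth note.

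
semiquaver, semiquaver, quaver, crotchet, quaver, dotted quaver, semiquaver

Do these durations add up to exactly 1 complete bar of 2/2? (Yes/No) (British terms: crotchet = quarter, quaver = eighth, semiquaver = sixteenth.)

No

One bar of 2/2 = 16 sixteenth notes.
Convert each value to sixteenth notes: semiquaver = 1; semiquaver = 1; quaver = 2; crotchet = 4; quaver = 2; dotted quaver = 3; semiquaver = 1.
Adding: 1 + 1 + 2 + 4 + 2 + 3 + 1 = 14.
14 falls short of 16, so the answer is No.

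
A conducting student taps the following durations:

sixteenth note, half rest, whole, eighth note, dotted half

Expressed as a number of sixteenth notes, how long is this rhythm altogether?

Each duration in sixteenth notes: sixteenth note = 1; half rest = 8; whole = 16; eighth note = 2; dotted half = 12.
Adding: 1 + 8 + 16 + 2 + 12 = 39 sixteenth notes.

39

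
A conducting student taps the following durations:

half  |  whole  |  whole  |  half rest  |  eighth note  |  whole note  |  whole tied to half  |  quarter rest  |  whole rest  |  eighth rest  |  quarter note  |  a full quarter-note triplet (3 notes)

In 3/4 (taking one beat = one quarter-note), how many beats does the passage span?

One quarter-note beat = 2 eighth notes.
Convert each value to eighth notes: half = 4; whole = 8; whole = 8; half rest = 4; eighth note = 1; whole note = 8; whole tied to half (whole + half) = 12; quarter rest = 2; whole rest = 8; eighth rest = 1; quarter note = 2; a full quarter-note triplet (3 notes) (three triplet quarters span one half) = 4.
Adding: 4 + 8 + 8 + 4 + 1 + 8 + 12 + 2 + 8 + 1 + 2 + 4 = 62.
62 ÷ 2 = 31 beats.

31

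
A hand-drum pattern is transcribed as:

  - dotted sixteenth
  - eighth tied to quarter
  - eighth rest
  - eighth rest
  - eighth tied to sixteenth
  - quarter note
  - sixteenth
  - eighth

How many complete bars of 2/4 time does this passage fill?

One bar of 2/4 = 16 thirty-second notes.
Convert each value to thirty-second notes: dotted sixteenth = 3; eighth tied to quarter (eighth + quarter) = 12; eighth rest = 4; eighth rest = 4; eighth tied to sixteenth (eighth + sixteenth) = 6; quarter note = 8; sixteenth = 2; eighth = 4.
Total: 3 + 12 + 4 + 4 + 6 + 8 + 2 + 4 = 43.
43 ÷ 16 = 2 complete bars with 11 left over.

2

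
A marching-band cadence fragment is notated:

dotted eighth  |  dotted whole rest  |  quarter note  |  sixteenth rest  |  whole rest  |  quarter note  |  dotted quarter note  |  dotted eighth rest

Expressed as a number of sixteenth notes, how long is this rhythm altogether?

Each duration in sixteenth notes: dotted eighth = 3; dotted whole rest = 24; quarter note = 4; sixteenth rest = 1; whole rest = 16; quarter note = 4; dotted quarter note = 6; dotted eighth rest = 3.
Total: 3 + 24 + 4 + 1 + 16 + 4 + 6 + 3 = 61 sixteenth notes.

61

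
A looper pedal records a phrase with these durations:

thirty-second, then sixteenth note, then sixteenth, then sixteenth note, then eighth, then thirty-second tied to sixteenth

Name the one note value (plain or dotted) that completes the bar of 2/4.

sixteenth note

The bar of 2/4 = 16 thirty-second notes.
Express everything in thirty-second notes: thirty-second = 1; sixteenth note = 2; sixteenth = 2; sixteenth note = 2; eighth = 4; thirty-second tied to sixteenth (thirty-second + sixteenth) = 3.
Sum: 1 + 2 + 2 + 2 + 4 + 3 = 14.
Remaining: 16 − 14 = 2 thirty-second notes, which is a sixteenth note.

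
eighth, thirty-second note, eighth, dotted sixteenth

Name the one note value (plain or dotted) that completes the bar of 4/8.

The bar of 4/8 = 16 thirty-second notes.
In thirty-second notes: eighth = 4; thirty-second note = 1; eighth = 4; dotted sixteenth = 3.
Total: 4 + 1 + 4 + 3 = 12.
Remaining: 16 − 12 = 4 thirty-second notes, which is a eighth note.

eighth note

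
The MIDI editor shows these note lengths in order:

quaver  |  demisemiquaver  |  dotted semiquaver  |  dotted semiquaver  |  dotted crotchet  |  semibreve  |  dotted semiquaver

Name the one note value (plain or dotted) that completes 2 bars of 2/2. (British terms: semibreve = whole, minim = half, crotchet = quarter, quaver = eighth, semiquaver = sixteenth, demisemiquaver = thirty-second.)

dotted eighth note

2 bars of 2/2 = 64 thirty-second notes.
In thirty-second notes: quaver = 4; demisemiquaver = 1; dotted semiquaver = 3; dotted semiquaver = 3; dotted crotchet = 12; semibreve = 32; dotted semiquaver = 3.
Total: 4 + 1 + 3 + 3 + 12 + 32 + 3 = 58.
Remaining: 64 − 58 = 6 thirty-second notes, which is a dotted eighth note.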